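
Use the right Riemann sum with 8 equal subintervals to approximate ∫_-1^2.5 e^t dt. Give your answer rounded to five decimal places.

14.58691

Δt = (2.5 − (-1))/8 = 0.4375.
Right endpoints: -0.5625, -0.125, 0.3125, 0.75, 1.1875, 1.625, 2.0625, 2.5.
f(-0.5625) ≈ 0.56978, f(-0.125) ≈ 0.88250, f(0.3125) ≈ 1.36684, f(0.75) ≈ 2.11700, f(1.1875) ≈ 3.27887, f(1.625) ≈ 5.07842, f(2.0625) ≈ 7.86561, f(2.5) ≈ 12.18249.
Sum = Δt · [f(-0.5625) + f(-0.125) + f(0.3125) + ...].
Sum ≈ 14.58691.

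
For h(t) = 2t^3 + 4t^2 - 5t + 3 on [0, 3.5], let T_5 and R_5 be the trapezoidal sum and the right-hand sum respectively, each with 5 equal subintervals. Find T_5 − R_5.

-41.0375

T_5 = 116.2175.
R_5 = 157.255.
T_5 − R_5 = -41.0375.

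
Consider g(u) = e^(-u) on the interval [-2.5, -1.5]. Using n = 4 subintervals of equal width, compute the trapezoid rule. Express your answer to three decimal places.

7.741

Δu = (-1.5 − (-2.5))/4 = 0.25.
g(-2.5) ≈ 12.182, g(-2.25) ≈ 9.488, g(-2) ≈ 7.389, g(-1.75) ≈ 5.755, g(-1.5) ≈ 4.482.
T_4 = (Δu/2)·[g(u_0) + 2g(u_1) + 2g(u_2) + 2g(u_3) + g(u_4)].
Sum ≈ 7.741.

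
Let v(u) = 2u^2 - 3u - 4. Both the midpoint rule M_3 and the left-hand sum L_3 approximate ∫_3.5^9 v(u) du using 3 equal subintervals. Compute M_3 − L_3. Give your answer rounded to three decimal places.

101.674

M_3 ≈ 329.21065.
L_3 ≈ 227.53704.
M_3 − L_3 ≈ 101.674.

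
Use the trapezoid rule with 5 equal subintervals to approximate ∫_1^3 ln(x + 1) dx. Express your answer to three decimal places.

2.156

Δx = (3 − 1)/5 = 0.4.
f(1) ≈ 0.693, f(1.4) ≈ 0.875, f(1.8) ≈ 1.030, f(2.2) ≈ 1.163, f(2.6) ≈ 1.281, f(3) ≈ 1.386.
T_5 = (Δx/2)·[f(x_0) + 2f(x_1) + ... + 2f(x_{4}) + f(x_5)].
Sum ≈ 2.156.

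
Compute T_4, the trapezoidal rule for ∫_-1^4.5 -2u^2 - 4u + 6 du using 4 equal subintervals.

Δu = (4.5 − (-1))/4 = 1.375.
f(-1) = 8, f(0.375) = 4.21875, f(1.75) = -7.125, f(3.125) = -26.03125, f(4.5) = -52.5.
T_4 = (Δu/2)·[f(u_0) + 2f(u_1) + 2f(u_2) + 2f(u_3) + f(u_4)].
Sum = -70.3828125.

-70.3828125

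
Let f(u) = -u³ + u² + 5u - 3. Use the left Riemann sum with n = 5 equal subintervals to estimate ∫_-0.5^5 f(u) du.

Δu = (5 − (-0.5))/5 = 1.1.
Left endpoints: -0.5, 0.6, 1.7, 2.8, 3.9.
f(-0.5) = -5.125, f(0.6) = 0.144, f(1.7) = 3.477, f(2.8) = -3.112, f(3.9) = -27.609.
Sum = Δu · [f(-0.5) + f(0.6) + f(1.7) + f(2.8) + f(3.9)].
Sum = -35.4475.

-35.4475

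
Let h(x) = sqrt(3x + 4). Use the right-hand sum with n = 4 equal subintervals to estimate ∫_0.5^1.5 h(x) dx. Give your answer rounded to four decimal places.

Δx = (1.5 − 0.5)/4 = 0.25.
Right endpoints: 0.75, 1, 1.25, 1.5.
h(0.75) ≈ 2.5000, h(1) ≈ 2.6458, h(1.25) ≈ 2.7839, h(1.5) ≈ 2.9155.
Sum = Δx · [h(0.75) + h(1) + h(1.25) + h(1.5)].
Sum ≈ 2.7113.

2.7113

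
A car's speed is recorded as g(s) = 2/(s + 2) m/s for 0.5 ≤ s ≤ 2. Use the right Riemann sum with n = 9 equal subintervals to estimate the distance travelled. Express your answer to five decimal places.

0.91546

Δs = (2 − 0.5)/9 = 1/6.
Right endpoints: 2/3, 5/6, 1, 7/6, 4/3, 1.5, 5/3, 11/6, 2.
g(2/3) = 0.75, g(5/6) = 12/17, g(1) = 2/3, g(7/6) = 12/19, g(4/3) = 0.6, g(1.5) = 4/7, g(5/3) = 6/11, g(11/6) = 12/23, g(2) = 0.5.
Sum = Δs · [g(2/3) + g(5/6) + g(1) + ...].
Sum ≈ 0.91546.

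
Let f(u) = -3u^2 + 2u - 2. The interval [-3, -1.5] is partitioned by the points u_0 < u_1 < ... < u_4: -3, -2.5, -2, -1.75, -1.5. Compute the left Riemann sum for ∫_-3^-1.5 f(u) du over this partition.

Subinterval widths: 0.5, 0.5, 0.25, 0.25.
Left endpoints: -3, -2.5, -2, -1.75.
f(-3) = -35, f(-2.5) = -25.75, f(-2) = -18, f(-1.75) = -14.6875.
Sum = Σ Δu_i · f(u_i).
Sum = -38.546875.

-38.546875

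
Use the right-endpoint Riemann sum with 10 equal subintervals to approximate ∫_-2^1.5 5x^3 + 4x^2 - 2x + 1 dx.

Δx = (1.5 − (-2))/10 = 0.35.
Right endpoints: -1.65, -1.3, -0.95, -0.6, -0.25, 0.1, 0.45, 0.8, 1.15, 1.5.
f(-1.65) = -7.270625, f(-1.3) = -0.625, f(-0.95) = 2.223125, f(-0.6) = 2.56, f(-0.25) = 1.671875, f(0.1) = 0.845, f(0.45) = 1.365625, f(0.8) = 4.52, f(1.15) = 11.594375, f(1.5) = 23.875.
Sum = Δx · [f(-1.65) + f(-1.3) + f(-0.95) + ...].
Sum = 14.26578125.

14.26578125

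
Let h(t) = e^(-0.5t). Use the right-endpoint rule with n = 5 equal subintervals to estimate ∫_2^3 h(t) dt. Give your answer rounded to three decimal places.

Δt = (3 − 2)/5 = 0.2.
Right endpoints: 2.2, 2.4, 2.6, 2.8, 3.
h(2.2) ≈ 0.333, h(2.4) ≈ 0.301, h(2.6) ≈ 0.273, h(2.8) ≈ 0.247, h(3) ≈ 0.223.
Sum = Δt · [h(2.2) + h(2.4) + h(2.6) + h(2.8) + h(3)].
Sum ≈ 0.275.

0.275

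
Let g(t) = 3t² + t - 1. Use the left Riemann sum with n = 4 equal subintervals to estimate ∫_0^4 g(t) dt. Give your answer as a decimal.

Δt = (4 − 0)/4 = 1.
Left endpoints: 0, 1, 2, 3.
g(0) = -1, g(1) = 3, g(2) = 13, g(3) = 29.
Sum = Δt · [g(0) + g(1) + g(2) + g(3)].
Sum = 44.

44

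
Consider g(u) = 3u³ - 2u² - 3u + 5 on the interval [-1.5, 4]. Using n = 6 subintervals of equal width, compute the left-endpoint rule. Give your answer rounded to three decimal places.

Δu = (4 − (-1.5))/6 = 11/12.
Left endpoints: -1.5, -7/12, 1/3, 1.25, 13/6, 37/12.
g(-1.5) = -5.125, g(-7/12) = 1051/192, g(1/3) = 35/9, g(1.25) = 3.984375, g(13/6) = 19.625, g(37/12) = 37253/576.
Sum = Δu · [g(-1.5) + g(-7/12) + g(1/3) + ...].
Sum ≈ 84.812.

84.812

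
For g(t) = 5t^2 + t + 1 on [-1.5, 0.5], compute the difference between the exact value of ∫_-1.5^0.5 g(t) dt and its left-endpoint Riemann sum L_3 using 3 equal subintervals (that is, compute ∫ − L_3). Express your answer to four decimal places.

Exact integral: ∫_-1.5^0.5 g(t) dt ≈ 6.833333.
L_3 ≈ 10.240741.
Error ≈ 6.833333 − 10.240741 ≈ -3.4074.

-3.4074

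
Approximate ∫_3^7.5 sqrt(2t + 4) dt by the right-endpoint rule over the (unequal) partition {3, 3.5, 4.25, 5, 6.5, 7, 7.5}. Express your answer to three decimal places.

17.602

Subinterval widths: 0.5, 0.75, 0.75, 1.5, 0.5, 0.5.
Right endpoints: 3.5, 4.25, 5, 6.5, 7, 7.5.
f(3.5) ≈ 3.317, f(4.25) ≈ 3.536, f(5) ≈ 3.742, f(6.5) ≈ 4.123, f(7) ≈ 4.243, f(7.5) ≈ 4.359.
Sum = Σ Δt_i · f(t_i).
Sum ≈ 17.602.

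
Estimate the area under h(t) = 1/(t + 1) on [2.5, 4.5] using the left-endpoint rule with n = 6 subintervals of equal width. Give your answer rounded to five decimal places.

Δt = (4.5 − 2.5)/6 = 1/3.
Left endpoints: 2.5, 17/6, 19/6, 3.5, 23/6, 25/6.
h(2.5) = 2/7, h(17/6) = 6/23, h(19/6) = 0.24, h(3.5) = 2/9, h(23/6) = 6/29, h(25/6) = 6/31.
Sum = Δt · [h(2.5) + h(17/6) + h(19/6) + ...].
Sum ≈ 0.46975.

0.46975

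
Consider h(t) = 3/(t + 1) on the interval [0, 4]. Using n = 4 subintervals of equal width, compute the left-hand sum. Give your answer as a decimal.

Δt = (4 − 0)/4 = 1.
Left endpoints: 0, 1, 2, 3.
h(0) = 3, h(1) = 1.5, h(2) = 1, h(3) = 0.75.
Sum = Δt · [h(0) + h(1) + h(2) + h(3)].
Sum = 6.25.

6.25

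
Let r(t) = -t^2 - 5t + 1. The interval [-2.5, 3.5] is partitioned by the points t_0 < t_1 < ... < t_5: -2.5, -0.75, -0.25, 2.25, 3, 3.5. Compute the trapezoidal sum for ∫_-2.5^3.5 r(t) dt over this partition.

-32.109375

Subinterval widths: 1.75, 0.5, 2.5, 0.75, 0.5.
r(-2.5) = 7.25, r(-0.75) = 4.1875, r(-0.25) = 2.1875, r(2.25) = -15.3125, r(3) = -23, r(3.5) = -28.75.
On each subinterval the trapezoid contributes (Δt_i/2)·[r(t_{i-1}) + r(t_i)].
Sum = -32.109375.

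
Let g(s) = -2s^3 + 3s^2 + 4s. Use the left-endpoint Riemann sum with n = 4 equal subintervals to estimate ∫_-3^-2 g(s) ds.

Δs = (-2 − (-3))/4 = 0.25.
Left endpoints: -3, -2.75, -2.5, -2.25.
g(-3) = 69, g(-2.75) = 53.28125, g(-2.5) = 40, g(-2.25) = 28.96875.
Sum = Δs · [g(-3) + g(-2.75) + g(-2.5) + g(-2.25)].
Sum = 47.8125.

47.8125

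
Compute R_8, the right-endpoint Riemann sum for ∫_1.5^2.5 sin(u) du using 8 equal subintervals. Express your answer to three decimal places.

0.846

Δu = (2.5 − 1.5)/8 = 0.125.
Right endpoints: 1.625, 1.75, 1.875, 2, 2.125, 2.25, 2.375, 2.5.
f(1.625) ≈ 0.999, f(1.75) ≈ 0.984, f(1.875) ≈ 0.954, f(2) ≈ 0.909, f(2.125) ≈ 0.850, f(2.25) ≈ 0.778, f(2.375) ≈ 0.694, f(2.5) ≈ 0.598.
Sum = Δu · [f(1.625) + f(1.75) + f(1.875) + ...].
Sum ≈ 0.846.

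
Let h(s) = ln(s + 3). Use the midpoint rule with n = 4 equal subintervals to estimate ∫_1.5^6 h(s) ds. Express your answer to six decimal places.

8.512496

Δs = (6 − 1.5)/4 = 1.125.
Midpoints: 2.0625, 3.1875, 4.3125, 5.4375.
h(2.0625) ≈ 1.621860, h(3.1875) ≈ 1.822531, h(4.3125) ≈ 1.989585, h(5.4375) ≈ 2.132686.
Sum = Δs · [h(2.0625) + h(3.1875) + h(4.3125) + h(5.4375)].
Sum ≈ 8.512496.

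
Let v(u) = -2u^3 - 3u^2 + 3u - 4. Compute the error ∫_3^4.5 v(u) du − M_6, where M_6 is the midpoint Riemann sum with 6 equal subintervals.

-0.19921875

Exact integral: ∫_3^4.5 v(u) du = -217.78125.
M_6 = -217.58203125.
Error = -217.78125 − (-217.58203125) = -0.19921875.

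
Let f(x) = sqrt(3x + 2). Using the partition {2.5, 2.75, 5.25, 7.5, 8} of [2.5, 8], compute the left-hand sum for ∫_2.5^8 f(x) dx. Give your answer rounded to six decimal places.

20.728749

Subinterval widths: 0.25, 2.5, 2.25, 0.5.
Left endpoints: 2.5, 2.75, 5.25, 7.5.
f(2.5) ≈ 3.082207, f(2.75) ≈ 3.201562, f(5.25) ≈ 4.213075, f(7.5) ≈ 4.949747.
Sum = Σ Δx_i · f(x_i).
Sum ≈ 20.728749.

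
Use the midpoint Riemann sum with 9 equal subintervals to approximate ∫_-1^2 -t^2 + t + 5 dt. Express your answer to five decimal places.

13.52778

Δt = (2 − (-1))/9 = 1/3.
Midpoints: -5/6, -0.5, -1/6, 1/6, 0.5, 5/6, 7/6, 1.5, 11/6.
f(-5/6) = 125/36, f(-0.5) = 4.25, f(-1/6) = 173/36, f(1/6) = 185/36, f(0.5) = 5.25, f(5/6) = 185/36, f(7/6) = 173/36, f(1.5) = 4.25, f(11/6) = 125/36.
Sum = Δt · [f(-5/6) + f(-0.5) + f(-1/6) + ...].
Sum ≈ 13.52778.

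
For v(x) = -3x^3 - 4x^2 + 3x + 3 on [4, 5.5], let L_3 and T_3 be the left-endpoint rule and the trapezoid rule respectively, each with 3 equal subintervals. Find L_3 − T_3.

89.90625

L_3 = -517.9375.
T_3 = -607.84375.
L_3 − T_3 = 89.90625.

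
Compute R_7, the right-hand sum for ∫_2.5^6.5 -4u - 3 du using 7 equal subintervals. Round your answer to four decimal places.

-88.5714

Δu = (6.5 − 2.5)/7 = 4/7.
Right endpoints: 43/14, 51/14, 59/14, 67/14, 75/14, 83/14, 6.5.
f(43/14) = -107/7, f(51/14) = -123/7, f(59/14) = -139/7, f(67/14) = -155/7, f(75/14) = -171/7, f(83/14) = -187/7, f(6.5) = -29.
Sum = Δu · [f(43/14) + f(51/14) + f(59/14) + ...].
Sum ≈ -88.5714.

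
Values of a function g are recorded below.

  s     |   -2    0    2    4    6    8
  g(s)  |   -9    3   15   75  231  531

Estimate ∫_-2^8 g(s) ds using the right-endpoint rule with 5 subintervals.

1710

Δs = 2.
Sum = 2·[3 + 15 + 75 + 231 + 531] = 1710.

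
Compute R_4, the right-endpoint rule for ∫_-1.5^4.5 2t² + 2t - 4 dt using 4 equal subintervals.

Δt = (4.5 − (-1.5))/4 = 1.5.
Right endpoints: 0, 1.5, 3, 4.5.
f(0) = -4, f(1.5) = 3.5, f(3) = 20, f(4.5) = 45.5.
Sum = Δt · [f(0) + f(1.5) + f(3) + f(4.5)].
Sum = 97.5.

97.5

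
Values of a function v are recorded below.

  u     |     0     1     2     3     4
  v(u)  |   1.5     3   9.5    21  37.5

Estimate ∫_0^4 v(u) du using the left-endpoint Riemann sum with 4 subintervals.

Δu = 1.
Sum = 1·[1.5 + 3 + 9.5 + 21] = 35.

35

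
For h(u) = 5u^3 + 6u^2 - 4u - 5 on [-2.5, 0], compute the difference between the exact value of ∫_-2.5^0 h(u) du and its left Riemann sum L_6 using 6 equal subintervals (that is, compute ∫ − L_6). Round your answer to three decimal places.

Exact integral: ∫_-2.5^0 h(u) du = -17.578125.
L_6 ≈ -24.88064.
Error ≈ -17.578125 − (-24.88064) ≈ 7.303.

7.303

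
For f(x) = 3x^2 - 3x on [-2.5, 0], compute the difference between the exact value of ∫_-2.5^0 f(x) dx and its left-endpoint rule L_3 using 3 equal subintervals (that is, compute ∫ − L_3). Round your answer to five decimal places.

Exact integral: ∫_-2.5^0 f(x) dx = 25.
L_3 ≈ 36.8055556.
Error ≈ 25 − 36.8055556 ≈ -11.80556.

-11.80556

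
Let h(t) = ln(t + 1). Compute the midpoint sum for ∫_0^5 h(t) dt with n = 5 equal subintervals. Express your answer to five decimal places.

Δt = (5 − 0)/5 = 1.
Midpoints: 0.5, 1.5, 2.5, 3.5, 4.5.
h(0.5) ≈ 0.40547, h(1.5) ≈ 0.91629, h(2.5) ≈ 1.25276, h(3.5) ≈ 1.50408, h(4.5) ≈ 1.70475.
Sum = Δt · [h(0.5) + h(1.5) + h(2.5) + h(3.5) + h(4.5)].
Sum ≈ 5.78334.

5.78334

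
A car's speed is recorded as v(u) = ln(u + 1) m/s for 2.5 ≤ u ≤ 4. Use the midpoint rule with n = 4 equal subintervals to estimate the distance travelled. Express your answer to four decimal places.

2.1630

Δu = (4 − 2.5)/4 = 0.375.
Midpoints: 2.6875, 3.0625, 3.4375, 3.8125.
v(2.6875) ≈ 1.3049, v(3.0625) ≈ 1.4018, v(3.4375) ≈ 1.4901, v(3.8125) ≈ 1.5712.
Sum = Δu · [v(2.6875) + v(3.0625) + v(3.4375) + v(3.8125)].
Sum ≈ 2.1630.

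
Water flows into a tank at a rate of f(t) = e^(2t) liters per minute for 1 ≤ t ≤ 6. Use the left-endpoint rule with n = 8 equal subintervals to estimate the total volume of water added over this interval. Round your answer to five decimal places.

Δt = (6 − 1)/8 = 0.625.
Left endpoints: 1, 1.625, 2.25, 2.875, 3.5, 4.125, 4.75, 5.375.
f(1) ≈ 7.38906, f(1.625) ≈ 25.79034, f(2.25) ≈ 90.01713, f(2.875) ≈ 314.19066, f(3.5) ≈ 1096.63316, f(4.125) ≈ 3827.62582, f(4.75) ≈ 13359.72683, f(5.375) ≈ 46630.02845.
Sum = Δt · [f(1) + f(1.625) + f(2.25) + ...].
Sum ≈ 40844.62591.

40844.62591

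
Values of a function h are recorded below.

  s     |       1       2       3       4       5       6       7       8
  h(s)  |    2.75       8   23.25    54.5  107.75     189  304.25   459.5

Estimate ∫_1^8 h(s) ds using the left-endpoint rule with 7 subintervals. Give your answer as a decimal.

689.5

Δs = 1.
Sum = 1·[2.75 + 8 + 23.25 + 54.5 + 107.75 + 189 + 304.25] = 689.5.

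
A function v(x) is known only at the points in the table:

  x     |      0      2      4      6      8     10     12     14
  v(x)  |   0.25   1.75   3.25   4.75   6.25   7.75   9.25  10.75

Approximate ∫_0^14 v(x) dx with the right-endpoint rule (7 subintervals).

87.5

Δx = 2.
Sum = 2·[1.75 + 3.25 + 4.75 + 6.25 + 7.75 + 9.25 + 10.75] = 87.5.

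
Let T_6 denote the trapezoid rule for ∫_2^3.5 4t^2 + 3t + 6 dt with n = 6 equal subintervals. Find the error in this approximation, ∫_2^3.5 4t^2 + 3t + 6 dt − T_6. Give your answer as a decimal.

Exact integral: ∫_2^3.5 f(t) dt = 67.875.
T_6 = 67.9375.
Error = 67.875 − 67.9375 = -0.0625.

-0.0625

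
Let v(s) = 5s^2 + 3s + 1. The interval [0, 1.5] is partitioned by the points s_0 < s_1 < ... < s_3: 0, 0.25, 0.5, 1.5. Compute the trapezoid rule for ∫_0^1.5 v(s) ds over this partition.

11.359375

Subinterval widths: 0.25, 0.25, 1.
v(0) = 1, v(0.25) = 2.0625, v(0.5) = 3.75, v(1.5) = 16.75.
On each subinterval the trapezoid contributes (Δs_i/2)·[v(s_{i-1}) + v(s_i)].
Sum = 11.359375.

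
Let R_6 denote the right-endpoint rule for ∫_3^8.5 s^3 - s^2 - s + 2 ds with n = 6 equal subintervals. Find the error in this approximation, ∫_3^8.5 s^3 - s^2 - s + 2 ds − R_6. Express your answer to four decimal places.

Exact integral: ∫_3^8.5 f(s) ds ≈ 1068.432292.
R_6 ≈ 1318.537471.
Error ≈ 1068.432292 − 1318.537471 ≈ -250.1052.

-250.1052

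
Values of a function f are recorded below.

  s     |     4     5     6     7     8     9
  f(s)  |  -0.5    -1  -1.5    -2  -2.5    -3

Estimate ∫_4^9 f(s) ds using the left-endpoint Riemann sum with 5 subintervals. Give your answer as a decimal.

-7.5

Δs = 1.
Sum = 1·[(-0.5) + (-1) + (-1.5) + (-2) + (-2.5)] = -7.5.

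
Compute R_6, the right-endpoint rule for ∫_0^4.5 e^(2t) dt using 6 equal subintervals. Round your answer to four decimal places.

Δt = (4.5 − 0)/6 = 0.75.
Right endpoints: 0.75, 1.5, 2.25, 3, 3.75, 4.5.
f(0.75) ≈ 4.4817, f(1.5) ≈ 20.0855, f(2.25) ≈ 90.0171, f(3) ≈ 403.4288, f(3.75) ≈ 1808.0424, f(4.5) ≈ 8103.0839.
Sum = Δt · [f(0.75) + f(1.5) + f(2.25) + ...].
Sum ≈ 7821.8546.

7821.8546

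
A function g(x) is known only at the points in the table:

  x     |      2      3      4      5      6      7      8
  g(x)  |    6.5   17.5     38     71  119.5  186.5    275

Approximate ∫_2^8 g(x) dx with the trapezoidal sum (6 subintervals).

573.25

Δx = 1.
T_6 = (1/2)·[6.5 + 2·17.5 + 2·38 + 2·71 + 2·119.5 + 2·186.5 + 275] = 573.25.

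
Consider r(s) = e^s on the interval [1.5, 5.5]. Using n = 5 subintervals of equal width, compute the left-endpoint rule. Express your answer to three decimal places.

156.803

Δs = (5.5 − 1.5)/5 = 0.8.
Left endpoints: 1.5, 2.3, 3.1, 3.9, 4.7.
r(1.5) ≈ 4.482, r(2.3) ≈ 9.974, r(3.1) ≈ 22.198, r(3.9) ≈ 49.402, r(4.7) ≈ 109.947.
Sum = Δs · [r(1.5) + r(2.3) + r(3.1) + r(3.9) + r(4.7)].
Sum ≈ 156.803.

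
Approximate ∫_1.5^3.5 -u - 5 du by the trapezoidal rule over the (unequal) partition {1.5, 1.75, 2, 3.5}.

Subinterval widths: 0.25, 0.25, 1.5.
f(1.5) = -6.5, f(1.75) = -6.75, f(2) = -7, f(3.5) = -8.5.
On each subinterval the trapezoid contributes (Δu_i/2)·[f(u_{i-1}) + f(u_i)].
Sum = -15.

-15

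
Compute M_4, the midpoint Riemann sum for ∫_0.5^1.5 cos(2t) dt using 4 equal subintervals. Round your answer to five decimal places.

Δt = (1.5 − 0.5)/4 = 0.25.
Midpoints: 0.625, 0.875, 1.125, 1.375.
f(0.625) ≈ 0.31532, f(0.875) ≈ -0.17825, f(1.125) ≈ -0.62817, f(1.375) ≈ -0.92430.
Sum = Δt · [f(0.625) + f(0.875) + f(1.125) + f(1.375)].
Sum ≈ -0.35385.

-0.35385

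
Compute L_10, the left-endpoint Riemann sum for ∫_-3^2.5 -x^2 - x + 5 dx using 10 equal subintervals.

Δx = (2.5 − (-3))/10 = 0.55.
Left endpoints: -3, -2.45, -1.9, -1.35, -0.8, -0.25, 0.3, 0.85, 1.4, 1.95.
f(-3) = -1, f(-2.45) = 1.4475, f(-1.9) = 3.29, f(-1.35) = 4.5275, f(-0.8) = 5.16, f(-0.25) = 5.1875, f(0.3) = 4.61, f(0.85) = 3.4275, f(1.4) = 1.64, f(1.95) = -0.7525.
Sum = Δx · [f(-3) + f(-2.45) + f(-1.9) + ...].
Sum = 15.145625.

15.145625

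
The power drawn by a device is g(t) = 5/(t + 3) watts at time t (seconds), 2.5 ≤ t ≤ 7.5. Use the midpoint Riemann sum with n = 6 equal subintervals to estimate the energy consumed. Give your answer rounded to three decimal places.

Δt = (7.5 − 2.5)/6 = 5/6.
Midpoints: 35/12, 3.75, 55/12, 65/12, 6.25, 85/12.
g(35/12) = 60/71, g(3.75) = 20/27, g(55/12) = 60/91, g(65/12) = 60/101, g(6.25) = 20/37, g(85/12) = 60/121.
Sum = Δt · [g(35/12) + g(3.75) + g(55/12) + ...].
Sum ≈ 3.230.

3.230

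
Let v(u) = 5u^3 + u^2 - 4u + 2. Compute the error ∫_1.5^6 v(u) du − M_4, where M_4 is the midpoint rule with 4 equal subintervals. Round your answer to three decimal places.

Exact integral: ∫_1.5^6 v(u) du = 1626.046875.
M_4 ≈ 1598.87549.
Error ≈ 1626.046875 − 1598.87549 ≈ 27.171.

27.171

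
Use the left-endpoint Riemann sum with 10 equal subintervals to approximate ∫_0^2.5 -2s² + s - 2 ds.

-11.09375

Δs = (2.5 − 0)/10 = 0.25.
Left endpoints: 0, 0.25, 0.5, 0.75, 1, 1.25, 1.5, 1.75, 2, 2.25.
f(0) = -2, f(0.25) = -1.875, f(0.5) = -2, f(0.75) = -2.375, f(1) = -3, f(1.25) = -3.875, f(1.5) = -5, f(1.75) = -6.375, f(2) = -8, f(2.25) = -9.875.
Sum = Δs · [f(0) + f(0.25) + f(0.5) + ...].
Sum = -11.09375.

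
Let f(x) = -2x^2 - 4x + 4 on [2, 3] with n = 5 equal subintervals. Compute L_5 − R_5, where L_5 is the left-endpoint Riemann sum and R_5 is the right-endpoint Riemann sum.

L_5 = -17.28.
R_5 = -20.08.
L_5 − R_5 = 2.8.

2.8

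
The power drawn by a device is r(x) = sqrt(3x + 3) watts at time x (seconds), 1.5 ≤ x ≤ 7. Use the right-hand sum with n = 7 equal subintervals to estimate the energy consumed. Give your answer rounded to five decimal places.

22.39986

Δx = (7 − 1.5)/7 = 11/14.
Right endpoints: 16/7, 43/14, 27/7, 65/14, 38/7, 87/14, 7.
r(16/7) ≈ 3.13961, r(43/14) ≈ 3.49489, r(27/7) ≈ 3.81725, r(65/14) ≈ 4.11443, r(38/7) ≈ 4.39155, r(87/14) ≈ 4.65219, r(7) ≈ 4.89898.
Sum = Δx · [r(16/7) + r(43/14) + r(27/7) + ...].
Sum ≈ 22.39986.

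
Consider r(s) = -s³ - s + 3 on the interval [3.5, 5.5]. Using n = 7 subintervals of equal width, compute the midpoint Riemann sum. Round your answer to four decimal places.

-194.0663

Δs = (5.5 − 3.5)/7 = 2/7.
Midpoints: 51/14, 55/14, 59/14, 4.5, 67/14, 71/14, 75/14.
r(51/14) = -134415/2744, r(55/14) = -168923/2744, r(59/14) = -208711/2744, r(4.5) = -92.625, r(67/14) = -305663/2744, r(71/14) = -363595/2744, r(75/14) = -428343/2744.
Sum = Δs · [r(51/14) + r(55/14) + r(59/14) + ...].
Sum ≈ -194.0663.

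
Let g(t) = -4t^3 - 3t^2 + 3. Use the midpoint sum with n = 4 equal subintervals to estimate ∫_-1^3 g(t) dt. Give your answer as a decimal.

Δt = (3 − (-1))/4 = 1.
Midpoints: -0.5, 0.5, 1.5, 2.5.
g(-0.5) = 2.75, g(0.5) = 1.75, g(1.5) = -17.25, g(2.5) = -78.25.
Sum = Δt · [g(-0.5) + g(0.5) + g(1.5) + g(2.5)].
Sum = -91.

-91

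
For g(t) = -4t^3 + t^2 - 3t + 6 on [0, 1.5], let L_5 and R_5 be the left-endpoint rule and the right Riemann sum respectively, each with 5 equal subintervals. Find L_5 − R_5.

L_5 = 3.87.
R_5 = -0.855.
L_5 − R_5 = 4.725.

4.725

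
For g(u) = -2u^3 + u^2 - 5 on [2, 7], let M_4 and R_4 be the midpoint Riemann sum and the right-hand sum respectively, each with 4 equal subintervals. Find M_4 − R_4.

441.40625

M_4 = -1088.90625.
R_4 = -1530.3125.
M_4 − R_4 = 441.40625.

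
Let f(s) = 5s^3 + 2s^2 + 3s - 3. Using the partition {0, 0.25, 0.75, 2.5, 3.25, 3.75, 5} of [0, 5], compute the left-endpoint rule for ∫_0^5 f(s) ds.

Subinterval widths: 0.25, 0.5, 1.75, 0.75, 0.5, 1.25.
Left endpoints: 0, 0.25, 0.75, 2.5, 3.25, 3.75.
f(0) = -3, f(0.25) = -2.046875, f(0.75) = 2.484375, f(2.5) = 95.125, f(3.25) = 199.515625, f(3.75) = 300.046875.
Sum = Σ Δs_i · f(s_i).
Sum = 548.734375.

548.734375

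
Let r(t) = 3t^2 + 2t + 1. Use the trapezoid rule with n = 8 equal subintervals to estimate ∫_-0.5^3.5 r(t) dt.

Δt = (3.5 − (-0.5))/8 = 0.5.
r(-0.5) = 0.75, r(0) = 1, r(0.5) = 2.75, r(1) = 6, r(1.5) = 10.75, r(2) = 17, r(2.5) = 24.75, r(3) = 34, r(3.5) = 44.75.
T_8 = (Δt/2)·[r(t_0) + 2r(t_1) + ... + 2r(t_{7}) + r(t_8)].
Sum = 59.5.

59.5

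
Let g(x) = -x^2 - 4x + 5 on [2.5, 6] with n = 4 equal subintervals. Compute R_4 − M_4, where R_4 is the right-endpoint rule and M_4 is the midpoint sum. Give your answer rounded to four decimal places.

-19.8105

R_4 = -128.37890625.
M_4 ≈ -108.568359.
R_4 − M_4 ≈ -19.8105.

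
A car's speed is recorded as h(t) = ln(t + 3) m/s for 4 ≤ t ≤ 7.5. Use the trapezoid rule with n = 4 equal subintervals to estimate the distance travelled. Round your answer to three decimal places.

7.565

Δt = (7.5 − 4)/4 = 0.875.
h(4) ≈ 1.946, h(4.875) ≈ 2.064, h(5.75) ≈ 2.169, h(6.625) ≈ 2.264, h(7.5) ≈ 2.351.
T_4 = (Δt/2)·[h(t_0) + 2h(t_1) + 2h(t_2) + 2h(t_3) + h(t_4)].
Sum ≈ 7.565.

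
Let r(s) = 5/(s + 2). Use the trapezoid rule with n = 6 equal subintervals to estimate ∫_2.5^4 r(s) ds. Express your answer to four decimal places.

1.4390

Δs = (4 − 2.5)/6 = 0.25.
r(2.5) = 10/9, r(2.75) = 20/19, r(3) = 1, r(3.25) = 20/21, r(3.5) = 10/11, r(3.75) = 20/23, r(4) = 5/6.
T_6 = (Δs/2)·[r(s_0) + 2r(s_1) + ... + 2r(s_{5}) + r(s_6)].
Sum ≈ 1.4390.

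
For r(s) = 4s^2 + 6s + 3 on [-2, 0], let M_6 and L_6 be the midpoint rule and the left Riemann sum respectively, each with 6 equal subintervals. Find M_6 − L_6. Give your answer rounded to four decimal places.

M_6 ≈ 4.592593.
L_6 ≈ 5.481481.
M_6 − L_6 ≈ -0.8889.

-0.8889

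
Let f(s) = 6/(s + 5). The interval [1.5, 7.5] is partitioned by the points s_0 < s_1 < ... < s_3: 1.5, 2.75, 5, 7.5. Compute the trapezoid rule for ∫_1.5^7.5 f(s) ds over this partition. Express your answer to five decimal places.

3.95676

Subinterval widths: 1.25, 2.25, 2.5.
f(1.5) = 12/13, f(2.75) = 24/31, f(5) = 0.6, f(7.5) = 0.48.
On each subinterval the trapezoid contributes (Δs_i/2)·[f(s_{i-1}) + f(s_i)].
Sum ≈ 3.95676.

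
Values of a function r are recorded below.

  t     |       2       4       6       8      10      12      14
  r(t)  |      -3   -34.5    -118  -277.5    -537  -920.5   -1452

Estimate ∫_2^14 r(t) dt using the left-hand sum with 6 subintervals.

Δt = 2.
Sum = 2·[(-3) + (-34.5) + (-118) + (-277.5) + (-537) + (-920.5)] = -3781.

-3781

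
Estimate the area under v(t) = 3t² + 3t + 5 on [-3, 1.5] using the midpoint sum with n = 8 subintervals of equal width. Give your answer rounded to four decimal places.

42.3940

Δt = (1.5 − (-3))/8 = 0.5625.
Midpoints: -2.71875, -2.15625, -1.59375, -1.03125, -0.46875, 0.09375, 0.65625, 1.21875.
v(-2.71875) = 19475/1024, v(-2.15625) = 12779/1024, v(-1.59375) = 8027/1024, v(-1.03125) = 5219/1024, v(-0.46875) = 4355/1024, v(0.09375) = 5435/1024, v(0.65625) = 8459/1024, v(1.21875) = 13427/1024.
Sum = Δt · [v(-2.71875) + v(-2.15625) + v(-1.59375) + ...].
Sum ≈ 42.3940.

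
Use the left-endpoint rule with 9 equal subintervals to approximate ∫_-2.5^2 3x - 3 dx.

Δx = (2 − (-2.5))/9 = 0.5.
Left endpoints: -2.5, -2, -1.5, -1, -0.5, 0, 0.5, 1, 1.5.
f(-2.5) = -10.5, f(-2) = -9, f(-1.5) = -7.5, f(-1) = -6, f(-0.5) = -4.5, f(0) = -3, f(0.5) = -1.5, f(1) = 0, f(1.5) = 1.5.
Sum = Δx · [f(-2.5) + f(-2) + f(-1.5) + ...].
Sum = -20.25.

-20.25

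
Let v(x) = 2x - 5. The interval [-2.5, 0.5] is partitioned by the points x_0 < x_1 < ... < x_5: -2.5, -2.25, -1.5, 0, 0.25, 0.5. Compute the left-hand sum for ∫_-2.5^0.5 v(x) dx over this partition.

-24

Subinterval widths: 0.25, 0.75, 1.5, 0.25, 0.25.
Left endpoints: -2.5, -2.25, -1.5, 0, 0.25.
v(-2.5) = -10, v(-2.25) = -9.5, v(-1.5) = -8, v(0) = -5, v(0.25) = -4.5.
Sum = Σ Δx_i · v(x_i).
Sum = -24.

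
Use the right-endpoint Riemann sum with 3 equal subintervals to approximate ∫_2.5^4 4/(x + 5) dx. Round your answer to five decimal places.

0.70752

Δx = (4 − 2.5)/3 = 0.5.
Right endpoints: 3, 3.5, 4.
f(3) = 0.5, f(3.5) = 8/17, f(4) = 4/9.
Sum = Δx · [f(3) + f(3.5) + f(4)].
Sum ≈ 0.70752.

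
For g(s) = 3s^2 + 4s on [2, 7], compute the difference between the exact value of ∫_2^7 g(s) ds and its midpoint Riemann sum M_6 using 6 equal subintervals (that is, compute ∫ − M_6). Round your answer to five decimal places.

Exact integral: ∫_2^7 g(s) ds = 425.
M_6 ≈ 424.1319444.
Error ≈ 425 − 424.1319444 ≈ 0.86806.

0.86806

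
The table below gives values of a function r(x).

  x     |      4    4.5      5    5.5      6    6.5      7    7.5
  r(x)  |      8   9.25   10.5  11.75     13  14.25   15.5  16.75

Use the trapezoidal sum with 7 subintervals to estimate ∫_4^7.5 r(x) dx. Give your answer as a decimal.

43.3125

Δx = 0.5.
T_7 = (0.5/2)·[8 + 2·9.25 + 2·10.5 + 2·11.75 + 2·13 + 2·14.25 + 2·15.5 + 16.75] = 43.3125.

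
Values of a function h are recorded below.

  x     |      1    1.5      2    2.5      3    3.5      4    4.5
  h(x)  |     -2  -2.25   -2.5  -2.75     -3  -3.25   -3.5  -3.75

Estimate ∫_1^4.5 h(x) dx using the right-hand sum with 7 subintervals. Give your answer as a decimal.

-10.5

Δx = 0.5.
Sum = 0.5·[(-2.25) + (-2.5) + (-2.75) + (-3) + (-3.25) + (-3.5) + (-3.75)] = -10.5.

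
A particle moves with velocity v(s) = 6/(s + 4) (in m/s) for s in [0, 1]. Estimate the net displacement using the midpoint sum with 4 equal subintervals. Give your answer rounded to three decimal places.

1.339

Δs = (1 − 0)/4 = 0.25.
Midpoints: 0.125, 0.375, 0.625, 0.875.
v(0.125) = 16/11, v(0.375) = 48/35, v(0.625) = 48/37, v(0.875) = 16/13.
Sum = Δs · [v(0.125) + v(0.375) + v(0.625) + v(0.875)].
Sum ≈ 1.339.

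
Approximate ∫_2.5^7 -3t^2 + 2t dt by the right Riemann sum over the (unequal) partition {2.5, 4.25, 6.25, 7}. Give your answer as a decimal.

Subinterval widths: 1.75, 2, 0.75.
Right endpoints: 4.25, 6.25, 7.
f(4.25) = -45.6875, f(6.25) = -104.6875, f(7) = -133.
Sum = Σ Δt_i · f(t_i).
Sum = -389.078125.

-389.078125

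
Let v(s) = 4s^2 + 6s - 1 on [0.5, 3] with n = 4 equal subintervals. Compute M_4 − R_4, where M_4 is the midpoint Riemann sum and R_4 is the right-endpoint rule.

-16.6015625

M_4 = 59.2578125.
R_4 = 75.859375.
M_4 − R_4 = -16.6015625.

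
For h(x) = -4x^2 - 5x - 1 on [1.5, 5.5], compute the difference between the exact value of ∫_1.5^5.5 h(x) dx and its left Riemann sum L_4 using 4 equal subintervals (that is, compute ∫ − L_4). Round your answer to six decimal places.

Exact integral: ∫_1.5^5.5 h(x) dx ≈ -291.33333333.
L_4 = -228.
Error ≈ -291.33333333 − (-228) ≈ -63.333333.

-63.333333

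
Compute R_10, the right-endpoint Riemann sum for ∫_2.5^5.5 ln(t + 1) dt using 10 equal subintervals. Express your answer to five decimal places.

Δt = (5.5 − 2.5)/10 = 0.3.
Right endpoints: 2.8, 3.1, 3.4, 3.7, 4, 4.3, 4.6, 4.9, 5.2, 5.5.
f(2.8) ≈ 1.33500, f(3.1) ≈ 1.41099, f(3.4) ≈ 1.48160, f(3.7) ≈ 1.54756, f(4) ≈ 1.60944, f(4.3) ≈ 1.66771, f(4.6) ≈ 1.72277, f(4.9) ≈ 1.77495, f(5.2) ≈ 1.82455, f(5.5) ≈ 1.87180.
Sum = Δt · [f(2.8) + f(3.1) + f(3.4) + ...].
Sum ≈ 4.87391.

4.87391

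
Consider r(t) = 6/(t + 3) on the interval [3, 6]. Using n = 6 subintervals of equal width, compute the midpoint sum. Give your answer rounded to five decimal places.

2.43183

Δt = (6 − 3)/6 = 0.5.
Midpoints: 3.25, 3.75, 4.25, 4.75, 5.25, 5.75.
r(3.25) = 0.96, r(3.75) = 8/9, r(4.25) = 24/29, r(4.75) = 24/31, r(5.25) = 8/11, r(5.75) = 24/35.
Sum = Δt · [r(3.25) + r(3.75) + r(4.25) + ...].
Sum ≈ 2.43183.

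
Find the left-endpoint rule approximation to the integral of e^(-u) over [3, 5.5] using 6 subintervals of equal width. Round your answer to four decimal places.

0.0559

Δu = (5.5 − 3)/6 = 5/12.
Left endpoints: 3, 41/12, 23/6, 4.25, 14/3, 61/12.
f(3) ≈ 0.0498, f(41/12) ≈ 0.0328, f(23/6) ≈ 0.0216, f(4.25) ≈ 0.0143, f(14/3) ≈ 0.0094, f(61/12) ≈ 0.0062.
Sum = Δu · [f(3) + f(41/12) + f(23/6) + ...].
Sum ≈ 0.0559.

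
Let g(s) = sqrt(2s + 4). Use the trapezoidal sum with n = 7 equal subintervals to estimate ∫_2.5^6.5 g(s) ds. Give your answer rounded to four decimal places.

14.3618

Δs = (6.5 − 2.5)/7 = 4/7.
g(2.5) ≈ 3.0000, g(43/14) ≈ 3.1848, g(51/14) ≈ 3.3594, g(59/14) ≈ 3.5254, g(67/14) ≈ 3.6839, g(75/14) ≈ 3.8359, g(83/14) ≈ 3.9821, g(6.5) ≈ 4.1231.
T_7 = (Δs/2)·[g(s_0) + 2g(s_1) + ... + 2g(s_{6}) + g(s_7)].
Sum ≈ 14.3618.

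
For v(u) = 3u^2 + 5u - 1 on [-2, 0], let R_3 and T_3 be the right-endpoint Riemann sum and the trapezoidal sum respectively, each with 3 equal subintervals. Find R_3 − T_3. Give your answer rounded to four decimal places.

R_3 ≈ -4.222222.
T_3 ≈ -3.555556.
R_3 − T_3 ≈ -0.6667.

-0.6667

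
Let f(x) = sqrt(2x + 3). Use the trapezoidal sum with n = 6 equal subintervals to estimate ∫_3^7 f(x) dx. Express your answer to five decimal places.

14.36091

Δx = (7 − 3)/6 = 2/3.
f(3) ≈ 3.00000, f(11/3) ≈ 3.21455, f(13/3) ≈ 3.41565, f(5) ≈ 3.60555, f(17/3) ≈ 3.78594, f(19/3) ≈ 3.95811, f(7) ≈ 4.12311.
T_6 = (Δx/2)·[f(x_0) + 2f(x_1) + ... + 2f(x_{5}) + f(x_6)].
Sum ≈ 14.36091.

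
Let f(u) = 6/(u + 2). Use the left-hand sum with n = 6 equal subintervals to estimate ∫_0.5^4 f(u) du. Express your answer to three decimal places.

5.684

Δu = (4 − 0.5)/6 = 7/12.
Left endpoints: 0.5, 13/12, 5/3, 2.25, 17/6, 41/12.
f(0.5) = 2.4, f(13/12) = 72/37, f(5/3) = 18/11, f(2.25) = 24/17, f(17/6) = 36/29, f(41/12) = 72/65.
Sum = Δu · [f(0.5) + f(13/12) + f(5/3) + ...].
Sum ≈ 5.684.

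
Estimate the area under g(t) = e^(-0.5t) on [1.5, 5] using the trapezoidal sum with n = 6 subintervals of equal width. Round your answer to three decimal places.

Δt = (5 − 1.5)/6 = 7/12.
g(1.5) ≈ 0.472, g(25/12) ≈ 0.353, g(8/3) ≈ 0.264, g(3.25) ≈ 0.197, g(23/6) ≈ 0.147, g(53/12) ≈ 0.110, g(5) ≈ 0.082.
T_6 = (Δt/2)·[g(t_0) + 2g(t_1) + ... + 2g(t_{5}) + g(t_6)].
Sum ≈ 0.786.

0.786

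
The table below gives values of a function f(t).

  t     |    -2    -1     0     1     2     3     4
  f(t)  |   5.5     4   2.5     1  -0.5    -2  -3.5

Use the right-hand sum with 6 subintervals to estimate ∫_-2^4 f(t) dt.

1.5

Δt = 1.
Sum = 1·[4 + 2.5 + 1 + (-0.5) + (-2) + (-3.5)] = 1.5.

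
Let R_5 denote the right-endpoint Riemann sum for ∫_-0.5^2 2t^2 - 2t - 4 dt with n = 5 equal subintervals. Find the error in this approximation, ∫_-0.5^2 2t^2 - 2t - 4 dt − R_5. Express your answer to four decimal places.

-0.8333

Exact integral: ∫_-0.5^2 f(t) dt ≈ -8.333333.
R_5 = -7.5.
Error ≈ -8.333333 − (-7.5) ≈ -0.8333.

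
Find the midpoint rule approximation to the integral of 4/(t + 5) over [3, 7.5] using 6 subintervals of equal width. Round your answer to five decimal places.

1.78429

Δt = (7.5 − 3)/6 = 0.75.
Midpoints: 3.375, 4.125, 4.875, 5.625, 6.375, 7.125.
f(3.375) = 32/67, f(4.125) = 32/73, f(4.875) = 32/79, f(5.625) = 32/85, f(6.375) = 32/91, f(7.125) = 32/97.
Sum = Δt · [f(3.375) + f(4.125) + f(4.875) + ...].
Sum ≈ 1.78429.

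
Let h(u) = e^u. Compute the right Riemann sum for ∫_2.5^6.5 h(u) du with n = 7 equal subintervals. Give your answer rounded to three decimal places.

857.191

Δu = (6.5 − 2.5)/7 = 4/7.
Right endpoints: 43/14, 51/14, 59/14, 67/14, 75/14, 83/14, 6.5.
h(43/14) ≈ 21.573, h(51/14) ≈ 38.201, h(59/14) ≈ 67.646, h(67/14) ≈ 119.787, h(75/14) ≈ 212.118, h(83/14) ≈ 375.618, h(6.5) ≈ 665.142.
Sum = Δu · [h(43/14) + h(51/14) + h(59/14) + ...].
Sum ≈ 857.191.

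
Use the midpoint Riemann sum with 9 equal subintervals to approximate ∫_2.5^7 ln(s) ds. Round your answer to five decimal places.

Δs = (7 − 2.5)/9 = 0.5.
Midpoints: 2.75, 3.25, 3.75, 4.25, 4.75, 5.25, 5.75, 6.25, 6.75.
f(2.75) ≈ 1.01160, f(3.25) ≈ 1.17865, f(3.75) ≈ 1.32176, f(4.25) ≈ 1.44692, f(4.75) ≈ 1.55814, f(5.25) ≈ 1.65823, f(5.75) ≈ 1.74920, f(6.25) ≈ 1.83258, f(6.75) ≈ 1.90954.
Sum = Δs · [f(2.75) + f(3.25) + f(3.75) + ...].
Sum ≈ 6.83331.

6.83331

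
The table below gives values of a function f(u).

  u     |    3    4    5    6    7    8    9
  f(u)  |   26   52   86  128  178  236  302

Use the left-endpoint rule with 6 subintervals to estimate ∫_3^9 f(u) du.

706

Δu = 1.
Sum = 1·[26 + 52 + 86 + 128 + 178 + 236] = 706.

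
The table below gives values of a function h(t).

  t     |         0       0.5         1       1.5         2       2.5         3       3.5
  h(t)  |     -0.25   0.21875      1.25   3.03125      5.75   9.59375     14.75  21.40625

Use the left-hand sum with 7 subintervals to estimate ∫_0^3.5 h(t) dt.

17.171875

Δt = 0.5.
Sum = 0.5·[(-0.25) + 0.21875 + 1.25 + 3.03125 + 5.75 + 9.59375 + 14.75] = 17.171875.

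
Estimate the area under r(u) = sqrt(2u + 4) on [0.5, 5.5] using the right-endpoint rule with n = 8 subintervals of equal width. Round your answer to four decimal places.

16.1435

Δu = (5.5 − 0.5)/8 = 0.625.
Right endpoints: 1.125, 1.75, 2.375, 3, 3.625, 4.25, 4.875, 5.5.
r(1.125) ≈ 2.5000, r(1.75) ≈ 2.7386, r(2.375) ≈ 2.9580, r(3) ≈ 3.1623, r(3.625) ≈ 3.3541, r(4.25) ≈ 3.5355, r(4.875) ≈ 3.7081, r(5.5) ≈ 3.8730.
Sum = Δu · [r(1.125) + r(1.75) + r(2.375) + ...].
Sum ≈ 16.1435.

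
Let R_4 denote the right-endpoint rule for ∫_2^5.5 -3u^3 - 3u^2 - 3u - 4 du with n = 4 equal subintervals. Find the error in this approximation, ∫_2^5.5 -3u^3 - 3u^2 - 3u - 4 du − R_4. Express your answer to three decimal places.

Exact integral: ∫_2^5.5 f(u) du = -886.046875.
R_4 ≈ -1149.37402.
Error ≈ -886.046875 − (-1149.37402) ≈ 263.327.

263.327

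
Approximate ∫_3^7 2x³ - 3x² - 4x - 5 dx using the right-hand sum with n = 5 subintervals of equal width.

953.92

Δx = (7 − 3)/5 = 0.8.
Right endpoints: 3.8, 4.6, 5.4, 6.2, 7.
f(3.8) = 46.224, f(4.6) = 107.792, f(5.4) = 200.848, f(6.2) = 331.536, f(7) = 506.
Sum = Δx · [f(3.8) + f(4.6) + f(5.4) + f(6.2) + f(7)].
Sum = 953.92.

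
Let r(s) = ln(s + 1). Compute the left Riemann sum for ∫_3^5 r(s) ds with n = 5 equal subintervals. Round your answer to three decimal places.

Δs = (5 − 3)/5 = 0.4.
Left endpoints: 3, 3.4, 3.8, 4.2, 4.6.
r(3) ≈ 1.386, r(3.4) ≈ 1.482, r(3.8) ≈ 1.569, r(4.2) ≈ 1.649, r(4.6) ≈ 1.723.
Sum = Δs · [r(3) + r(3.4) + r(3.8) + r(4.2) + r(4.6)].
Sum ≈ 3.123.

3.123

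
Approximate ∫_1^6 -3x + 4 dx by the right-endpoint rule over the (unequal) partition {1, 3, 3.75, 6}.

-46.9375

Subinterval widths: 2, 0.75, 2.25.
Right endpoints: 3, 3.75, 6.
f(3) = -5, f(3.75) = -7.25, f(6) = -14.
Sum = Σ Δx_i · f(x_i).
Sum = -46.9375.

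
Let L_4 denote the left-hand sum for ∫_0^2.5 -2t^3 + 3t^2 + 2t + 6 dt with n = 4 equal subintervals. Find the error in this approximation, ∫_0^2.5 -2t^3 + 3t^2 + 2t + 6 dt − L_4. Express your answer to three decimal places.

Exact integral: ∫_0^2.5 f(t) dt = 17.34375.
L_4 ≈ 18.95508.
Error ≈ 17.34375 − 18.95508 ≈ -1.611.

-1.611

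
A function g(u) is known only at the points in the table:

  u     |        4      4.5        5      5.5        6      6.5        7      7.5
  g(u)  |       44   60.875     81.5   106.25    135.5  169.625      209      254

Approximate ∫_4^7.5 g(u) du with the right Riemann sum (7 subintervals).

Δu = 0.5.
Sum = 0.5·[60.875 + 81.5 + 106.25 + 135.5 + 169.625 + 209 + 254] = 508.375.

508.375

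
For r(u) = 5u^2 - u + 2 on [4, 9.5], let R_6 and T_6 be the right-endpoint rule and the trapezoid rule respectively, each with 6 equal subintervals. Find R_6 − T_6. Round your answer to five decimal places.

167.63542

R_6 ≈ 1467.6533565.
T_6 ≈ 1300.0179398.
R_6 − T_6 ≈ 167.63542.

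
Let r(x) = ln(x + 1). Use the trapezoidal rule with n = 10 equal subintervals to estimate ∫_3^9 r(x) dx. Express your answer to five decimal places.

11.47618

Δx = (9 − 3)/10 = 0.6.
r(3) ≈ 1.38629, r(3.6) ≈ 1.52606, r(4.2) ≈ 1.64866, r(4.8) ≈ 1.75786, r(5.4) ≈ 1.85630, r(6) ≈ 1.94591, r(6.6) ≈ 2.02815, r(7.2) ≈ 2.10413, r(7.8) ≈ 2.17475, r(8.4) ≈ 2.24071, r(9) ≈ 2.30259.
T_10 = (Δx/2)·[r(x_0) + 2r(x_1) + ... + 2r(x_{9}) + r(x_10)].
Sum ≈ 11.47618.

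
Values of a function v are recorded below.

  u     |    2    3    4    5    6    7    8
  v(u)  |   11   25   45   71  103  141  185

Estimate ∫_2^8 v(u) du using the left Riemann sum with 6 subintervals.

Δu = 1.
Sum = 1·[11 + 25 + 45 + 71 + 103 + 141] = 396.

396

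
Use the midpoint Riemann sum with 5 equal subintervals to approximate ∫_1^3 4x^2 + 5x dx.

Δx = (3 − 1)/5 = 0.4.
Midpoints: 1.2, 1.6, 2, 2.4, 2.8.
f(1.2) = 11.76, f(1.6) = 18.24, f(2) = 26, f(2.4) = 35.04, f(2.8) = 45.36.
Sum = Δx · [f(1.2) + f(1.6) + f(2) + f(2.4) + f(2.8)].
Sum = 54.56.

54.56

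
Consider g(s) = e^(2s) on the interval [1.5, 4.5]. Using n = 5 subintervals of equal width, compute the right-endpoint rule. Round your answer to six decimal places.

6940.124305

Δs = (4.5 − 1.5)/5 = 0.6.
Right endpoints: 2.1, 2.7, 3.3, 3.9, 4.5.
g(2.1) ≈ 66.686331, g(2.7) ≈ 221.406416, g(3.3) ≈ 735.095189, g(3.9) ≈ 2440.601978, g(4.5) ≈ 8103.083928.
Sum = Δs · [g(2.1) + g(2.7) + g(3.3) + g(3.9) + g(4.5)].
Sum ≈ 6940.124305.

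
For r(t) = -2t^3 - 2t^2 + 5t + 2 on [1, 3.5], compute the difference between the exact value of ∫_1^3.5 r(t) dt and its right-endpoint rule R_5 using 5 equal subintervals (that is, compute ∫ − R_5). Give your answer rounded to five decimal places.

Exact integral: ∫_1^3.5 r(t) dt ≈ -69.3229167.
R_5 = -94.375.
Error ≈ -69.3229167 − (-94.375) ≈ 25.05208.

25.05208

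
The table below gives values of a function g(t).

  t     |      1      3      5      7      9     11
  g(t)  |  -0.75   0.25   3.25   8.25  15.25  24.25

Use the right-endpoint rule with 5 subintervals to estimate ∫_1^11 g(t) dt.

Δt = 2.
Sum = 2·[0.25 + 3.25 + 8.25 + 15.25 + 24.25] = 102.5.

102.5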